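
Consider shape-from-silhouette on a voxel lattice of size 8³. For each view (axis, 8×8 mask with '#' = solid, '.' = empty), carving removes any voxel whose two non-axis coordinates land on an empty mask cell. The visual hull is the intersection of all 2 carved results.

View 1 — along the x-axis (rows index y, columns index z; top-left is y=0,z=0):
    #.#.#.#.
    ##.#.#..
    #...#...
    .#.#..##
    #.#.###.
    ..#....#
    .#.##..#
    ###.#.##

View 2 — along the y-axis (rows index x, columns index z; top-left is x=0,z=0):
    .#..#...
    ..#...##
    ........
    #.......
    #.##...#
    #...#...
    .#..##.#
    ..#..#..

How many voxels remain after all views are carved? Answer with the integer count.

before carving: 512 voxels (8×8×8)
carve view 1 (along x, YZ-mask fill 31/64): 248 voxels remain
carve view 2 (along y, XZ-mask fill 18/64): 73 voxels remain

remaining voxels: 73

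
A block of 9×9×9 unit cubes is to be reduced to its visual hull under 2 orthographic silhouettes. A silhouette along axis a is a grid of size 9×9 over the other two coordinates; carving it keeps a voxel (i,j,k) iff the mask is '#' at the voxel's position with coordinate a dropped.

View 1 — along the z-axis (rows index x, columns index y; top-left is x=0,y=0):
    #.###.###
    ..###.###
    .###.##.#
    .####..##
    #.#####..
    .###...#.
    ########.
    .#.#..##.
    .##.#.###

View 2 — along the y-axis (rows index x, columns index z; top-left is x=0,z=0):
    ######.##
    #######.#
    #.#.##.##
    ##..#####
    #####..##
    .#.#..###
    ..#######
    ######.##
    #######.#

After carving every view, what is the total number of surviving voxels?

voxel count = 380

start: 9×9×9 = 729 voxels
carve view 1 (along z, XY-mask fill 53/81): 477 voxels remain
carve view 2 (along y, XZ-mask fill 64/81): 380 voxels remain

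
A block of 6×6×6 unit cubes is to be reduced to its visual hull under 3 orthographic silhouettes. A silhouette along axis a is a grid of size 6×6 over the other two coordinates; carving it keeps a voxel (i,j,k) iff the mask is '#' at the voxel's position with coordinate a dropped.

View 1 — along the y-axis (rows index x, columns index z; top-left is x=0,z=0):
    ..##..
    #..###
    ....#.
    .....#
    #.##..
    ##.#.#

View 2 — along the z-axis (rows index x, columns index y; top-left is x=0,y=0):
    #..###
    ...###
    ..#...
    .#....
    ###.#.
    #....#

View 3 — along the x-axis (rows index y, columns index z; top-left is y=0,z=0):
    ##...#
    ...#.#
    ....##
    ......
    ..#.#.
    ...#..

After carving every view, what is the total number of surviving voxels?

voxel count = 13

before carving: 216 voxels (6×6×6)
[1] y-view keeps 15 columns → grid now 90
[2] z-view keeps 15 columns → grid now 42
[3] x-view keeps 10 columns → grid now 13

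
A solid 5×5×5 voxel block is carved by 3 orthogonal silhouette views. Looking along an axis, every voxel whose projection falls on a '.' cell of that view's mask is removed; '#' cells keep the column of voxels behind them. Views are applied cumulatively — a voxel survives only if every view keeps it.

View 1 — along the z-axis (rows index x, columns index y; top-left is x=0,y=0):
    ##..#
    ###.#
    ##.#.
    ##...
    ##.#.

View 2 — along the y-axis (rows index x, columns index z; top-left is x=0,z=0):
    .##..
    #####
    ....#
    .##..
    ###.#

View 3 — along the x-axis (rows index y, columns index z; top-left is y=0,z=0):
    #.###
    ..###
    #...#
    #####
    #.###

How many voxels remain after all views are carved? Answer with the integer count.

before carving: 125 voxels (5×5×5)
V1 z: intersect with XY mask (15 set) -- 75 left
V2 y: intersect with XZ mask (14 set) -- 45 left
V3 x: intersect with YZ mask (18 set) -- 30 left

|visual hull| = 30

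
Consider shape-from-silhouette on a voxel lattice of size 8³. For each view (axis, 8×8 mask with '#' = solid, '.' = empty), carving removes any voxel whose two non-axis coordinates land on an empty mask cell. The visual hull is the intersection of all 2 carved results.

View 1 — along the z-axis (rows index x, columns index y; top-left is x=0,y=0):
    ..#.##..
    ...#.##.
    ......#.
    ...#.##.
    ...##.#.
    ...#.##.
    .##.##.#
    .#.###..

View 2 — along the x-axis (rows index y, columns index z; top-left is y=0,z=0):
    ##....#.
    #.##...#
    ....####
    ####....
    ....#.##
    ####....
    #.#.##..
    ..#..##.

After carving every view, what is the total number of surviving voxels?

voxel count = 95

initial block: 8^3 = 512
carve view 1 (along z, XY-mask fill 25/64): 200 voxels remain
carve view 2 (along x, YZ-mask fill 29/64): 95 voxels remain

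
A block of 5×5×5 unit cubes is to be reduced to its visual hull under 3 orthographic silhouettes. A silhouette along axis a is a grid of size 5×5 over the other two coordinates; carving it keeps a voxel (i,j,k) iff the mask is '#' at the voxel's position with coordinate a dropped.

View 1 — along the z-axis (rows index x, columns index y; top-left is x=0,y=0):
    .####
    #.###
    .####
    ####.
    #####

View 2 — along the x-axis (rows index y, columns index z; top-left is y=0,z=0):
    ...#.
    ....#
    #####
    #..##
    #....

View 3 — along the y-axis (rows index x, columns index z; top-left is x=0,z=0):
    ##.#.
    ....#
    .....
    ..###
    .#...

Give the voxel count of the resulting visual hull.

start: 5×5×5 = 125 voxels
[1] z-view keeps 21 columns → grid now 105
[2] x-view keeps 11 columns → grid now 51
[3] y-view keeps 8 columns → grid now 16

remaining voxels: 16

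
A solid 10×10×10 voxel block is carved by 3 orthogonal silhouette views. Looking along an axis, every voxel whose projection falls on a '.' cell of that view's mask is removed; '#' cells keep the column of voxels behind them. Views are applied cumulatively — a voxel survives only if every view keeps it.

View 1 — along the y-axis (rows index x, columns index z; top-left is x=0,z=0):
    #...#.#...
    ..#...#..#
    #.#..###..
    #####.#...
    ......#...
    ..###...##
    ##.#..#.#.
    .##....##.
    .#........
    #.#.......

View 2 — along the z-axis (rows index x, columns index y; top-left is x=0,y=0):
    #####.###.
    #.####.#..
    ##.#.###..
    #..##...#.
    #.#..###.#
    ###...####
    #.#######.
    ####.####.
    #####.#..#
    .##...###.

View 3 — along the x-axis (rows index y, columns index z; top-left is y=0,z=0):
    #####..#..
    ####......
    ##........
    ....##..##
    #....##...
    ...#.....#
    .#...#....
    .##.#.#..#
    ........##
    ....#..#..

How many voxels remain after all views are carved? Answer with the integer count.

voxel count = 77

initial block: 10^3 = 1000
[1] y-view keeps 35 columns → grid now 350
[2] z-view keeps 65 columns → grid now 226
[3] x-view keeps 32 columns → grid now 77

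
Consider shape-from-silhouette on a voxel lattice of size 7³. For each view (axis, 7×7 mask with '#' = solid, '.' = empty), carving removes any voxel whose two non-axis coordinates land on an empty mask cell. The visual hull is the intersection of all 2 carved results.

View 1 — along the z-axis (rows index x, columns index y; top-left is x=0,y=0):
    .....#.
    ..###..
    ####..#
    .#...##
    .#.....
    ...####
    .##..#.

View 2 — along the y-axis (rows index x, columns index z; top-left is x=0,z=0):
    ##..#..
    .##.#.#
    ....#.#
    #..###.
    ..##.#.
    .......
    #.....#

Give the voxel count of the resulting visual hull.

46 voxels

initial block: 7^3 = 343
V1 z: intersect with XY mask (20 set) -- 140 left
V2 y: intersect with XZ mask (18 set) -- 46 left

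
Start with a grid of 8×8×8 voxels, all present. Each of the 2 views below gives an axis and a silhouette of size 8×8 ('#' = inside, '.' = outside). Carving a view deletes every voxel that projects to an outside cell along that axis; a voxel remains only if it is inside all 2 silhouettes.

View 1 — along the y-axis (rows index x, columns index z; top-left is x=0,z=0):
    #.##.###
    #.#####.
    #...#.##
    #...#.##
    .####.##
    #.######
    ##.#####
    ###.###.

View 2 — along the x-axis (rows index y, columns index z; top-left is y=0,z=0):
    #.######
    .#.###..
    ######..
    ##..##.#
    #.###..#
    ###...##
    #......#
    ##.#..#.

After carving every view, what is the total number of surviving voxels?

initial block: 8^3 = 512
  1. axis=1 (XZ plane), |mask|=46  ⇒  voxels=368
  2. axis=0 (YZ plane), |mask|=38  ⇒  voxels=218

voxel count = 218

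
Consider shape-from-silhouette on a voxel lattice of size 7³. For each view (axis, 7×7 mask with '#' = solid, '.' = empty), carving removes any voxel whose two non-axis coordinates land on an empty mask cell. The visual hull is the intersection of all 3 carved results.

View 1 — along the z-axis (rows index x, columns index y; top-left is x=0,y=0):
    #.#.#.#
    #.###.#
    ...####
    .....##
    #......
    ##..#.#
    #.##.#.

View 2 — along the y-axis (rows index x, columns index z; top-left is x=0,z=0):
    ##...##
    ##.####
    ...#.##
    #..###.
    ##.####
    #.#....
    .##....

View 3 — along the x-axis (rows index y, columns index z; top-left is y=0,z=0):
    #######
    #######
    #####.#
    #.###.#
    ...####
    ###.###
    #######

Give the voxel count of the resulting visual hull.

before carving: 343 voxels (7×7×7)
step 1: project along z, AND mask (24/49) → |grid| = 168
step 2: project along y, AND mask (27/49) → |grid| = 88
step 3: project along x, AND mask (42/49) → |grid| = 74

74 voxels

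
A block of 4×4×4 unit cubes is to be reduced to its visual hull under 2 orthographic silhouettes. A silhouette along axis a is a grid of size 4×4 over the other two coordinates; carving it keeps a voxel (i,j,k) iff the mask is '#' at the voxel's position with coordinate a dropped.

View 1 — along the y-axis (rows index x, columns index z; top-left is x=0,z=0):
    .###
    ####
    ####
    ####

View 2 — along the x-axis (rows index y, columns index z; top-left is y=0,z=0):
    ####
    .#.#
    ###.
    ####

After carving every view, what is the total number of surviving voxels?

|visual hull| = 49

initial block: 4^3 = 64
  1. axis=1 (XZ plane), |mask|=15  ⇒  voxels=60
  2. axis=0 (YZ plane), |mask|=13  ⇒  voxels=49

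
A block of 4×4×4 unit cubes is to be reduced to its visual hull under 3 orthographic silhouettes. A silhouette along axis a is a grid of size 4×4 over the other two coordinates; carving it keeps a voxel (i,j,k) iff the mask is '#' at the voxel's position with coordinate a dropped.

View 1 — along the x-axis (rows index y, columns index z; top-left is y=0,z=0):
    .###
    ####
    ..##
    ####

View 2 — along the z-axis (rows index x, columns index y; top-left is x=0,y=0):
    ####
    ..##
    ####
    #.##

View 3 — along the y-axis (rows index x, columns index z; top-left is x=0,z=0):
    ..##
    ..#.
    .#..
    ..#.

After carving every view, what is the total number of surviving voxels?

16 voxels

before carving: 64 voxels (4×4×4)
  1. axis=0 (YZ plane), |mask|=13  ⇒  voxels=52
  2. axis=2 (XY plane), |mask|=13  ⇒  voxels=41
  3. axis=1 (XZ plane), |mask|=5  ⇒  voxels=16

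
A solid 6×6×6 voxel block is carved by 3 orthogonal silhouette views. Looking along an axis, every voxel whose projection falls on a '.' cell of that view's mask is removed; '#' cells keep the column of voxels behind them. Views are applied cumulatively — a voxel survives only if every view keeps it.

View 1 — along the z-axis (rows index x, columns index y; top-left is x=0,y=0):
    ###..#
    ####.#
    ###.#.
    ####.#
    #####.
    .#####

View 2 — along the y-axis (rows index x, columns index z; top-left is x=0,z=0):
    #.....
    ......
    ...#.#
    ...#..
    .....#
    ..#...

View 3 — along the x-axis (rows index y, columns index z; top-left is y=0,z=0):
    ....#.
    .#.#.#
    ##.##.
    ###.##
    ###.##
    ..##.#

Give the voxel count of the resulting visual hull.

full grid |V| = 216
V1 z: intersect with XY mask (28 set) -- 168 left
V2 y: intersect with XZ mask (6 set) -- 27 left
V3 x: intersect with YZ mask (21 set) -- 14 left

remaining voxels: 14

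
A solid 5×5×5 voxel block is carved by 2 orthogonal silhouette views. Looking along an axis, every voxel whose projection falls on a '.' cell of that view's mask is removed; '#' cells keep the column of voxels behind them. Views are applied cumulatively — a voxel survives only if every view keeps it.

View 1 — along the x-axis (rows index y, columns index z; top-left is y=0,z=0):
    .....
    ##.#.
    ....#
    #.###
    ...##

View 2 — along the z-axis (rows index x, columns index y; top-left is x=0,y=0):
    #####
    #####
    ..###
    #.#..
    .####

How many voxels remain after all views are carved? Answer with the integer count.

initial block: 5^3 = 125
  1. axis=0 (YZ plane), |mask|=10  ⇒  voxels=50
  2. axis=2 (XY plane), |mask|=19  ⇒  voxels=38

voxel count = 38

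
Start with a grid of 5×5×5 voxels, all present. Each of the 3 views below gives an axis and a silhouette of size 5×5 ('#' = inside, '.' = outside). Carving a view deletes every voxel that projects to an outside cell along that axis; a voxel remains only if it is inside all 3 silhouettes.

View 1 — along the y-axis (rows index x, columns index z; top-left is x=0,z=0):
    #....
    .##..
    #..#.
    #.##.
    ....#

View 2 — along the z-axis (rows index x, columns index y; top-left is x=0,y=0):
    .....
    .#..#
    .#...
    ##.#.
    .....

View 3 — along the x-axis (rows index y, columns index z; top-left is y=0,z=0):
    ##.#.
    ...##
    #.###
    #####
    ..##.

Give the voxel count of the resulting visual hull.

voxel count = 8

before carving: 125 voxels (5×5×5)
V1 y: intersect with XZ mask (9 set) -- 45 left
V2 z: intersect with XY mask (6 set) -- 15 left
V3 x: intersect with YZ mask (16 set) -- 8 left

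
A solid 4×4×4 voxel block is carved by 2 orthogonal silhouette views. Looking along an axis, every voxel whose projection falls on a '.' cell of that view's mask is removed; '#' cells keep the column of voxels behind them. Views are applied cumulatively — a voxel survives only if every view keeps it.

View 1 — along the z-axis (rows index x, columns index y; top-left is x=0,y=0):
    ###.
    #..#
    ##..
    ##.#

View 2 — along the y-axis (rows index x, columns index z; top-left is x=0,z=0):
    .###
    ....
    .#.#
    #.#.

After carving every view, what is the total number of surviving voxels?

full grid |V| = 64
V1 z: intersect with XY mask (10 set) -- 40 left
V2 y: intersect with XZ mask (7 set) -- 19 left

remaining voxels: 19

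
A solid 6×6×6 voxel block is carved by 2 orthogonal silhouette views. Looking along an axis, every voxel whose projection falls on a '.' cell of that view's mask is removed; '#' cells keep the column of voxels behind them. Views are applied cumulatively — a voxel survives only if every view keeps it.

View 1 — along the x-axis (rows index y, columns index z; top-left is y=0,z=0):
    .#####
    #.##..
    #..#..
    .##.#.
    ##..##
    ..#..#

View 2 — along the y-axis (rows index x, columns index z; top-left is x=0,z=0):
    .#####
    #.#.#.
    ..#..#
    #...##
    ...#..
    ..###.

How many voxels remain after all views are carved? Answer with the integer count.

start: 6×6×6 = 216 voxels
after view 1 [x-axis, 19 of 36 cells solid] → remaining = 114
after view 2 [y-axis, 17 of 36 cells solid] → remaining = 55

55 voxels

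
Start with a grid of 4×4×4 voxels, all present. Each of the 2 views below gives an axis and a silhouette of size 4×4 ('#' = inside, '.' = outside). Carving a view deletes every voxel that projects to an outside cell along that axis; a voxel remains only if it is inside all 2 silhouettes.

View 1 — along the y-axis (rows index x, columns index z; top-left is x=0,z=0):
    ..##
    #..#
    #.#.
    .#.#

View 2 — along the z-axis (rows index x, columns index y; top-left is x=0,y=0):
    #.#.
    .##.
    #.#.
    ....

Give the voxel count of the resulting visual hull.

full grid |V| = 64
[1] y-view keeps 8 columns → grid now 32
[2] z-view keeps 6 columns → grid now 12

voxel count = 12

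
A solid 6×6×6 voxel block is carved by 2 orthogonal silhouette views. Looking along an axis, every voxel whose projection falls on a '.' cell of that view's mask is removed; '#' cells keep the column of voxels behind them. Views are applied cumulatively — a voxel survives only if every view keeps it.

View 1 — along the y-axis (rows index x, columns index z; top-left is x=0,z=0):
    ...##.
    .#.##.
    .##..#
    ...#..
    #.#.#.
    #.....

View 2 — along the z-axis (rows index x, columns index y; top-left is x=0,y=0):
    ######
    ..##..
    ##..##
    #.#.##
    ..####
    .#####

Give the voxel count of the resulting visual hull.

|visual hull| = 51

initial block: 6^3 = 216
[1] y-view keeps 13 columns → grid now 78
[2] z-view keeps 25 columns → grid now 51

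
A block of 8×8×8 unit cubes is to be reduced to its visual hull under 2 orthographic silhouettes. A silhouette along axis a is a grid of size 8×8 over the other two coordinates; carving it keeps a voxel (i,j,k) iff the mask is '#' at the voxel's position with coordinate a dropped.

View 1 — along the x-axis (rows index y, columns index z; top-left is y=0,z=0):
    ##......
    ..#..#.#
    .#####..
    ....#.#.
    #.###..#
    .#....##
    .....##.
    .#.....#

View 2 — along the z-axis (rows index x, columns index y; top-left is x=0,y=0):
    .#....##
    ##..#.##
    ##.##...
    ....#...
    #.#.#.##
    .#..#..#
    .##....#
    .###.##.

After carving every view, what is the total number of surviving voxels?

initial block: 8^3 = 512
  1. axis=0 (YZ plane), |mask|=24  ⇒  voxels=192
  2. axis=2 (XY plane), |mask|=29  ⇒  voxels=89

|visual hull| = 89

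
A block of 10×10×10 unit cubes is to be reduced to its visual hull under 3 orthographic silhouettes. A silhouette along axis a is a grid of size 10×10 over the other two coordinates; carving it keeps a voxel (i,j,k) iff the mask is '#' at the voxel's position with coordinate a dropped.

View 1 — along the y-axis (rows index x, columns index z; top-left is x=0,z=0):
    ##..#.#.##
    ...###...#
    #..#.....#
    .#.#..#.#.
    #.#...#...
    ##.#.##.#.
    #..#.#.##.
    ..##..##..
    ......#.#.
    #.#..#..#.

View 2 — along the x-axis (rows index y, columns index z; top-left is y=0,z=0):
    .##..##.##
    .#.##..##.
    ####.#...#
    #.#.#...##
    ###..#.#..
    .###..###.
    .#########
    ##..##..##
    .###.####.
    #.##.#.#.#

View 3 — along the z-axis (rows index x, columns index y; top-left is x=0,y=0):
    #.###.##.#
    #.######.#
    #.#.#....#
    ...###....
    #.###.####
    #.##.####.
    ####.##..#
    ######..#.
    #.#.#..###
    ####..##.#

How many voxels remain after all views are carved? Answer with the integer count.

163 voxels

initial block: 10^3 = 1000
[1] y-view keeps 41 columns → grid now 410
[2] x-view keeps 61 columns → grid now 246
[3] z-view keeps 64 columns → grid now 163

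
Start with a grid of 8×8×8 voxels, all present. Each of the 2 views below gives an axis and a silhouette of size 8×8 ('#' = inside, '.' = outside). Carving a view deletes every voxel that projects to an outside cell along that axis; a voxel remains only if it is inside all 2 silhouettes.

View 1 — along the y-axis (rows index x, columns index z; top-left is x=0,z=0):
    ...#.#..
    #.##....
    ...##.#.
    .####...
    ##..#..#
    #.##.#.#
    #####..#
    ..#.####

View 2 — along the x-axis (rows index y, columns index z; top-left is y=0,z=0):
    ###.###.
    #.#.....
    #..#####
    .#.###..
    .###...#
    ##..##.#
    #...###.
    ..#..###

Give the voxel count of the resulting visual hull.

full grid |V| = 512
  1. axis=1 (XZ plane), |mask|=32  ⇒  voxels=256
  2. axis=0 (YZ plane), |mask|=35  ⇒  voxels=137

137 voxels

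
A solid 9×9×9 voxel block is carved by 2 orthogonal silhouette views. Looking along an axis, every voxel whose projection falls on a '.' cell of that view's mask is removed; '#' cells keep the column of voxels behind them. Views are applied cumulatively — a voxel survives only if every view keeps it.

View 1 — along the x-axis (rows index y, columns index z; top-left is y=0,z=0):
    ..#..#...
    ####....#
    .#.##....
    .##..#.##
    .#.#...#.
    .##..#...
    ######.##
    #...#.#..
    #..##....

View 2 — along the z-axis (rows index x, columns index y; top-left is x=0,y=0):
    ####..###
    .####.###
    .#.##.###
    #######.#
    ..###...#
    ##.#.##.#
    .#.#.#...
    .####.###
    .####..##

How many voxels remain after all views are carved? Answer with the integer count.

voxel count = 223

full grid |V| = 729
[1] x-view keeps 35 columns → grid now 315
[2] z-view keeps 54 columns → grid now 223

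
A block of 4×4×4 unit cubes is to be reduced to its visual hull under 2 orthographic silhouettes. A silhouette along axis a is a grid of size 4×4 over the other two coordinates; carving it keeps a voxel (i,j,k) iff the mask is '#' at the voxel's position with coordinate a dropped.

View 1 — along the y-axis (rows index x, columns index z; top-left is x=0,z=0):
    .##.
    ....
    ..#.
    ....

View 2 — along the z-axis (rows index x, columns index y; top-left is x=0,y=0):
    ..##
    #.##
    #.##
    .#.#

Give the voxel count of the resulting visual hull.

before carving: 64 voxels (4×4×4)
V1 y: intersect with XZ mask (3 set) -- 12 left
V2 z: intersect with XY mask (10 set) -- 7 left

7 voxels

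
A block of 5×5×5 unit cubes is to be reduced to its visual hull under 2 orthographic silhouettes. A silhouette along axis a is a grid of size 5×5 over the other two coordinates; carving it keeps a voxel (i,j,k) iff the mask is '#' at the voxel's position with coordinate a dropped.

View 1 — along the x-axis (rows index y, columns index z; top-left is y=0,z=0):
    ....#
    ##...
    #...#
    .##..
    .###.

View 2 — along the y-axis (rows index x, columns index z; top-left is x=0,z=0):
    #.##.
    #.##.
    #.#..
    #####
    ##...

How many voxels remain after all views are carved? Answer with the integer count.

full grid |V| = 125
after view 1 [x-axis, 10 of 25 cells solid] → remaining = 50
after view 2 [y-axis, 15 of 25 cells solid] → remaining = 29

29 voxels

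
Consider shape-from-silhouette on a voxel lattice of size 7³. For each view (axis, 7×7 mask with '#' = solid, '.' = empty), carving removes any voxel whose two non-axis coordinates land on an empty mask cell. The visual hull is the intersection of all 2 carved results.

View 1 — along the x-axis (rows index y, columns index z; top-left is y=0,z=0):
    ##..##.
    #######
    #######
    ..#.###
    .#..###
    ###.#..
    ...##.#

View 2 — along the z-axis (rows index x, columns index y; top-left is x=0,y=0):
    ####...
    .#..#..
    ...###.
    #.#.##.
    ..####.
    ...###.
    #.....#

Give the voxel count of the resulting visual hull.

full grid |V| = 343
carve view 1 (along x, YZ-mask fill 33/49): 231 voxels remain
carve view 2 (along z, XY-mask fill 22/49): 102 voxels remain

voxel count = 102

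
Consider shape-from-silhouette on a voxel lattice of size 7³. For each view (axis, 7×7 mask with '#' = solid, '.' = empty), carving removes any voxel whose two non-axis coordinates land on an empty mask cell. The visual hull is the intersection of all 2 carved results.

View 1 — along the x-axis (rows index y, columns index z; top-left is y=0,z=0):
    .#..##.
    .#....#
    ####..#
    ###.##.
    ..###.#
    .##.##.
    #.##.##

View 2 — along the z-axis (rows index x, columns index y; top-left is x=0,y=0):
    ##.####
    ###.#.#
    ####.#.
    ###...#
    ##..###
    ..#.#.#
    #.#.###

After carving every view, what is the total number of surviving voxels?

initial block: 7^3 = 343
after view 1 [x-axis, 28 of 49 cells solid] → remaining = 196
after view 2 [z-axis, 33 of 49 cells solid] → remaining = 129

remaining voxels: 129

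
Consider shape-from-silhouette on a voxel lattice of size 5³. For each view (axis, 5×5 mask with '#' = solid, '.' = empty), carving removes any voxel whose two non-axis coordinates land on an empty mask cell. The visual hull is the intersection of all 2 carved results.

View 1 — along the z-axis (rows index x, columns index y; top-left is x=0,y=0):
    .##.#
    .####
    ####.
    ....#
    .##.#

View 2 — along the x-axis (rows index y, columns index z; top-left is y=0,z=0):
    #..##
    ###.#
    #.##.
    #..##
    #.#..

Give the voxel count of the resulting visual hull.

initial block: 5^3 = 125
after view 1 [z-axis, 15 of 25 cells solid] → remaining = 75
after view 2 [x-axis, 15 of 25 cells solid] → remaining = 45

remaining voxels: 45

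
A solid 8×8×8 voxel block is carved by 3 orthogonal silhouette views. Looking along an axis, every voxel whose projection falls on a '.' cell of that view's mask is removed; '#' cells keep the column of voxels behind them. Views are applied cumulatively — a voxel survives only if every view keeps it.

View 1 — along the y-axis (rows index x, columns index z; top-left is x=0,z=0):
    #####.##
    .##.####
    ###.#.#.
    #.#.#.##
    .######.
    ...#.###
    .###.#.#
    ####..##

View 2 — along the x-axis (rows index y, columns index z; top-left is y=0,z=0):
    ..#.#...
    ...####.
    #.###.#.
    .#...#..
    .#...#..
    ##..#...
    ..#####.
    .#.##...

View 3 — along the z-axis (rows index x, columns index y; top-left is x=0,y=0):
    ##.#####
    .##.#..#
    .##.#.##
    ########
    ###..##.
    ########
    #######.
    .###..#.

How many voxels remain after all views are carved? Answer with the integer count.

start: 8×8×8 = 512 voxels
carve view 1 (along y, XZ-mask fill 44/64): 352 voxels remain
carve view 2 (along x, YZ-mask fill 26/64): 140 voxels remain
carve view 3 (along z, XY-mask fill 48/64): 104 voxels remain

104 voxels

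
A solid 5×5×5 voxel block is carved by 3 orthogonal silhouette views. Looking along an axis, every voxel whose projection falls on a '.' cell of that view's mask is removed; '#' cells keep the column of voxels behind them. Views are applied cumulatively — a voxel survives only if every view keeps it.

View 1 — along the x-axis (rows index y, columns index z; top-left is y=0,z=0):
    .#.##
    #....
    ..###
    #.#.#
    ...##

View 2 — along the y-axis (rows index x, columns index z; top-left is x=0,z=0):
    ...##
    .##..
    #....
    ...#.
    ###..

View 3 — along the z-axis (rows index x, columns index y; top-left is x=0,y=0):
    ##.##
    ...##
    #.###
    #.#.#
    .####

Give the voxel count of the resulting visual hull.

before carving: 125 voxels (5×5×5)
  1. axis=0 (YZ plane), |mask|=12  ⇒  voxels=60
  2. axis=1 (XZ plane), |mask|=9  ⇒  voxels=20
  3. axis=2 (XY plane), |mask|=17  ⇒  voxels=14

remaining voxels: 14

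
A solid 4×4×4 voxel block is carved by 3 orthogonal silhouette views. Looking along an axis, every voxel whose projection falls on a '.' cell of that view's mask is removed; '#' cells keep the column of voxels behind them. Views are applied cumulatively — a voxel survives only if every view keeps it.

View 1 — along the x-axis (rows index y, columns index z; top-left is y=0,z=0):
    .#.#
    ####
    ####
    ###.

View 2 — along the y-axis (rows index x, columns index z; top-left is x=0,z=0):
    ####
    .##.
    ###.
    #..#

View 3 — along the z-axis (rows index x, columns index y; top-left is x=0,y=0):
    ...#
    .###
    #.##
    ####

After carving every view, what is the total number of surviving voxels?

before carving: 64 voxels (4×4×4)
after view 1 [x-axis, 13 of 16 cells solid] → remaining = 52
after view 2 [y-axis, 11 of 16 cells solid] → remaining = 36
after view 3 [z-axis, 11 of 16 cells solid] → remaining = 22

22 voxels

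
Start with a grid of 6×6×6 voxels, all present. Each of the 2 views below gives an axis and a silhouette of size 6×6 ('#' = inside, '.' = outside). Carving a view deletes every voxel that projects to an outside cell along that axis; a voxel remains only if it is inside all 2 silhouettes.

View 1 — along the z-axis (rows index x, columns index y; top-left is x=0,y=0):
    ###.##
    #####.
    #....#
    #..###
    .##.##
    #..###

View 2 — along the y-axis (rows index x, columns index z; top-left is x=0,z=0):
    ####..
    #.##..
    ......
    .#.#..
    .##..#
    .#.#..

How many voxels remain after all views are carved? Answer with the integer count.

voxel count = 63

full grid |V| = 216
  1. axis=2 (XY plane), |mask|=24  ⇒  voxels=144
  2. axis=1 (XZ plane), |mask|=14  ⇒  voxels=63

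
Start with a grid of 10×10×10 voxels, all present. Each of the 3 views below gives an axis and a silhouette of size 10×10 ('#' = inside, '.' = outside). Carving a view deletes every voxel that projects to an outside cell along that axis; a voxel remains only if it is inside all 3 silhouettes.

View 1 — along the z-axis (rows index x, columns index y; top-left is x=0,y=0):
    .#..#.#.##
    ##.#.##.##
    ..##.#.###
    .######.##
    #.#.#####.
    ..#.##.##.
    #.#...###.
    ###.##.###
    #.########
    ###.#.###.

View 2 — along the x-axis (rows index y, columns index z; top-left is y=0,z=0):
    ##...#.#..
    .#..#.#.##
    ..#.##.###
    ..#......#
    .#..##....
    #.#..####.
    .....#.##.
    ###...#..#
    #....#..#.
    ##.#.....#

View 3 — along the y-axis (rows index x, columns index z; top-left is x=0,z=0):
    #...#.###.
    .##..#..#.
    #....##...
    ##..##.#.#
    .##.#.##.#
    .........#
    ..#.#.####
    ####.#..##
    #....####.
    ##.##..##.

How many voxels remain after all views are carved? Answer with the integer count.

remaining voxels: 147

full grid |V| = 1000
V1 z: intersect with XY mask (67 set) -- 670 left
V2 x: intersect with YZ mask (41 set) -- 278 left
V3 y: intersect with XZ mask (49 set) -- 147 left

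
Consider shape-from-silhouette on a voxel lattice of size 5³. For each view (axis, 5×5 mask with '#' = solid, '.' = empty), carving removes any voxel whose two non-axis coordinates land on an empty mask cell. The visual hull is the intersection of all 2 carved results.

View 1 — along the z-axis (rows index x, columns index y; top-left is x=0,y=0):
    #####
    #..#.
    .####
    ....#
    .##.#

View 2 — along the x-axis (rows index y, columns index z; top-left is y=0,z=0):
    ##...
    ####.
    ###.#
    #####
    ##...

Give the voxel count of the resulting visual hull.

start: 5×5×5 = 125 voxels
step 1: project along z, AND mask (15/25) → |grid| = 75
step 2: project along x, AND mask (17/25) → |grid| = 51

|visual hull| = 51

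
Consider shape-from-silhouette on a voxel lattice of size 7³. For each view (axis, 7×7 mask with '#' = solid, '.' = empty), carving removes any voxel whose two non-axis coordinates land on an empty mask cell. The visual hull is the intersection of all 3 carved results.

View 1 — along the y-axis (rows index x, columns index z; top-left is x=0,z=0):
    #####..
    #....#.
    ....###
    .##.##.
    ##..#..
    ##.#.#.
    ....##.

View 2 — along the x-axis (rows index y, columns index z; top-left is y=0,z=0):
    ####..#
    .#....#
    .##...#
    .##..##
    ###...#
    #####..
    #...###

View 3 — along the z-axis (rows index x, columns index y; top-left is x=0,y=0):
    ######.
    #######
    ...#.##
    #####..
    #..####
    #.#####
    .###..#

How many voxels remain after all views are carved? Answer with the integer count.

start: 7×7×7 = 343 voxels
V1 y: intersect with XZ mask (23 set) -- 161 left
V2 x: intersect with YZ mask (27 set) -- 80 left
V3 z: intersect with XY mask (36 set) -- 65 left

remaining voxels: 65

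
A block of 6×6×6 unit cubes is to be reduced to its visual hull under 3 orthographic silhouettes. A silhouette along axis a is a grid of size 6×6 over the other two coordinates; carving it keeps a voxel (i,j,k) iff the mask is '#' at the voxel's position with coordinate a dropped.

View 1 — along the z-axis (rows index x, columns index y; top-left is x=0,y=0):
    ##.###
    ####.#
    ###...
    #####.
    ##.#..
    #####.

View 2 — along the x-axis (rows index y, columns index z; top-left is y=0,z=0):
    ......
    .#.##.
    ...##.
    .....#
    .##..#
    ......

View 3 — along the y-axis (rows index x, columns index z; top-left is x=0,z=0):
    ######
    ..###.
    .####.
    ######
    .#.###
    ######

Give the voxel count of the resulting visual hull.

initial block: 6^3 = 216
carve view 1 (along z, XY-mask fill 26/36): 156 voxels remain
carve view 2 (along x, YZ-mask fill 9/36): 40 voxels remain
carve view 3 (along y, XZ-mask fill 29/36): 38 voxels remain

voxel count = 38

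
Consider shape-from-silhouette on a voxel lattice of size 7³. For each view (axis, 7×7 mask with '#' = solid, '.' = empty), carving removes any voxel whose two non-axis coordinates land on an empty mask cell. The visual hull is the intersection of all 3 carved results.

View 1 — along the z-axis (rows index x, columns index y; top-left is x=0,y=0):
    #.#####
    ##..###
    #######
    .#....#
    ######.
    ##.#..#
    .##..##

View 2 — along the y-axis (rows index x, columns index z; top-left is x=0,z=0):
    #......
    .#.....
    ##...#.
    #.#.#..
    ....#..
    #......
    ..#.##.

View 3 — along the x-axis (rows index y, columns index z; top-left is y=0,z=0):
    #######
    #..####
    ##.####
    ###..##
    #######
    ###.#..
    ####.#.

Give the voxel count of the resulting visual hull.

remaining voxels: 50

start: 7×7×7 = 343 voxels
after view 1 [z-axis, 34 of 49 cells solid] → remaining = 238
after view 2 [y-axis, 13 of 49 cells solid] → remaining = 60
after view 3 [x-axis, 39 of 49 cells solid] → remaining = 50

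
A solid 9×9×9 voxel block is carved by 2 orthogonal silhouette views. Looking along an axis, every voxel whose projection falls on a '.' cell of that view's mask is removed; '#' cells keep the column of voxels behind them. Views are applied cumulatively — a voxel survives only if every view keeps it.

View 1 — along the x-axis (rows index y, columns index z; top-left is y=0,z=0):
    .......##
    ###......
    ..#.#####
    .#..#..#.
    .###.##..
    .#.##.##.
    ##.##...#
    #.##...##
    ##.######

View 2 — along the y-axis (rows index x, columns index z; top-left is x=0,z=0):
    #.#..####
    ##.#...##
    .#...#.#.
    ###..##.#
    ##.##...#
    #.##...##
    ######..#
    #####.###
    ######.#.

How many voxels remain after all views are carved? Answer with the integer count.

initial block: 9^3 = 729
V1 x: intersect with YZ mask (42 set) -- 378 left
V2 y: intersect with XZ mask (52 set) -- 246 left

remaining voxels: 246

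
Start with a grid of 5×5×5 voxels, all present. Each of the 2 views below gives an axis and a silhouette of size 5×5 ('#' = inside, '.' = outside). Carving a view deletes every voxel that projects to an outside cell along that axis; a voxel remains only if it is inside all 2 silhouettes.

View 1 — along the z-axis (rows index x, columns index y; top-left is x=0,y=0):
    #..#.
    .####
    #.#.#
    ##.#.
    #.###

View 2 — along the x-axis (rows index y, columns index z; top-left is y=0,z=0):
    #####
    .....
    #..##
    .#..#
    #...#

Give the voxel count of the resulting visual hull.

voxel count = 43

start: 5×5×5 = 125 voxels
step 1: project along z, AND mask (16/25) → |grid| = 80
step 2: project along x, AND mask (12/25) → |grid| = 43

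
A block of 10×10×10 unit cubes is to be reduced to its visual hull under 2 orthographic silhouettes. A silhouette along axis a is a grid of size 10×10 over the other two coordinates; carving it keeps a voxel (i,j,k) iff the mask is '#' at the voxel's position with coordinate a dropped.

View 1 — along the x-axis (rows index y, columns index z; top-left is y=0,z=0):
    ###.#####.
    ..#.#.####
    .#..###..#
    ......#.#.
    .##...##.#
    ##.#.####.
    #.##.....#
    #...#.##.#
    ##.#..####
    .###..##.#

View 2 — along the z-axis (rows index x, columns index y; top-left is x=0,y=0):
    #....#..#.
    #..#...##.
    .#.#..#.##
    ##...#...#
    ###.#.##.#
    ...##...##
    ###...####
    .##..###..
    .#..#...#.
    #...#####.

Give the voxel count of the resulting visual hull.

full grid |V| = 1000
V1 x: intersect with YZ mask (55 set) -- 550 left
V2 z: intersect with XY mask (48 set) -- 277 left

voxel count = 277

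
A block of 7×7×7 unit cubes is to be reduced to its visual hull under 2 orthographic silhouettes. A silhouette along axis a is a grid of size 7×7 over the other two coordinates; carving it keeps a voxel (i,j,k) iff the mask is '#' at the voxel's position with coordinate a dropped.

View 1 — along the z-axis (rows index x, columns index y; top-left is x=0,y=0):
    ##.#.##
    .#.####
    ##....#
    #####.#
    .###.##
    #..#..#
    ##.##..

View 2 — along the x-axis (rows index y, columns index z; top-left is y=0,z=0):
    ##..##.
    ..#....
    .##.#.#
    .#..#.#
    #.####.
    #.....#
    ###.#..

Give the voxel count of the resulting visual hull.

voxel count = 97

initial block: 7^3 = 343
  1. axis=2 (XY plane), |mask|=31  ⇒  voxels=217
  2. axis=0 (YZ plane), |mask|=23  ⇒  voxels=97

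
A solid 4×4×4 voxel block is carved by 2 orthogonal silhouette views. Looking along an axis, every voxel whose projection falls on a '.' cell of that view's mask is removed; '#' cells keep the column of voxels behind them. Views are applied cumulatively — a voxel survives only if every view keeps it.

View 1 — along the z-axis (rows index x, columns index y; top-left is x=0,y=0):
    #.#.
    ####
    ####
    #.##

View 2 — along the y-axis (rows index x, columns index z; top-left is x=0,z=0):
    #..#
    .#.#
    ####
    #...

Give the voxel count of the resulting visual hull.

before carving: 64 voxels (4×4×4)
V1 z: intersect with XY mask (13 set) -- 52 left
V2 y: intersect with XZ mask (9 set) -- 31 left

remaining voxels: 31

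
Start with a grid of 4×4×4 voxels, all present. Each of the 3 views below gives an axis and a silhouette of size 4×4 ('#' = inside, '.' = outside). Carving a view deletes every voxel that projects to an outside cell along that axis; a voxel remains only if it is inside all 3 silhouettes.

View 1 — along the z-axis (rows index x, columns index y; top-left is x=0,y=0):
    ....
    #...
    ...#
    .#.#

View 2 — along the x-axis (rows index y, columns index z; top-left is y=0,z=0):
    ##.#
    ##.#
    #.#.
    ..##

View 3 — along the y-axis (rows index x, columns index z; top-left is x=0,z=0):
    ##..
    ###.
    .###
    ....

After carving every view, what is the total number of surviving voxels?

full grid |V| = 64
step 1: project along z, AND mask (4/16) → |grid| = 16
step 2: project along x, AND mask (10/16) → |grid| = 10
step 3: project along y, AND mask (8/16) → |grid| = 4

4 voxels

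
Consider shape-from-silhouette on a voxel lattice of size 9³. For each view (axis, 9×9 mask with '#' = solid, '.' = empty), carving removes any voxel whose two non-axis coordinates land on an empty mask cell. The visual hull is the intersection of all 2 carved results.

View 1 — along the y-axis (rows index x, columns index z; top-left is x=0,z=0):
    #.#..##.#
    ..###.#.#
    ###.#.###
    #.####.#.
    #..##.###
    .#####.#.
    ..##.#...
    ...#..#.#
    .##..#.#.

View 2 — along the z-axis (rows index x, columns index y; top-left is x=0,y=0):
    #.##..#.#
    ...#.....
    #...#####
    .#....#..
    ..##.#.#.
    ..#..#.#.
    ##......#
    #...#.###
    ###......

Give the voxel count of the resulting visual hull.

full grid |V| = 729
[1] y-view keeps 45 columns → grid now 405
[2] z-view keeps 32 columns → grid now 162

|visual hull| = 162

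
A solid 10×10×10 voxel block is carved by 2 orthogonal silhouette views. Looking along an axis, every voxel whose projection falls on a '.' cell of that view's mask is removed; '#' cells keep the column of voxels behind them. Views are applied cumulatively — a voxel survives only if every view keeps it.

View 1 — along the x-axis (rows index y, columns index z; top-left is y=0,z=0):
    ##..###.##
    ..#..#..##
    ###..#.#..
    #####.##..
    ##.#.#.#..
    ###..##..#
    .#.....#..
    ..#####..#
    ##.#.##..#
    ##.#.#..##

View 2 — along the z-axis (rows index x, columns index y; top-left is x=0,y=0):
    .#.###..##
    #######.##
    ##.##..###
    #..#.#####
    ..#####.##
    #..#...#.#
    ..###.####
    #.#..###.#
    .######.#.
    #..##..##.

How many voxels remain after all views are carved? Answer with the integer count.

361 voxels

start: 10×10×10 = 1000 voxels
[1] x-view keeps 54 columns → grid now 540
[2] z-view keeps 65 columns → grid now 361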